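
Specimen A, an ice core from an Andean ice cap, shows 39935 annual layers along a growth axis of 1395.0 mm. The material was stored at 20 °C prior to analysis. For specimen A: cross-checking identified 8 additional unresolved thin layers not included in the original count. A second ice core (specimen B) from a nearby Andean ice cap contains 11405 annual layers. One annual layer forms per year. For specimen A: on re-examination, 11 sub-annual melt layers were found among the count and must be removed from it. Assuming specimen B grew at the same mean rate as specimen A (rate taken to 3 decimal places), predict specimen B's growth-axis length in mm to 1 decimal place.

399.2 mm

Specimen A: after corrections the count is 39935 − 11 + 8 = 39932 annual layers.
A: Extension rate ≈ 1395.0 / 39932 = 0.035 mm/yr.
Length of B = 0.035 × 11405 = 399.2 mm.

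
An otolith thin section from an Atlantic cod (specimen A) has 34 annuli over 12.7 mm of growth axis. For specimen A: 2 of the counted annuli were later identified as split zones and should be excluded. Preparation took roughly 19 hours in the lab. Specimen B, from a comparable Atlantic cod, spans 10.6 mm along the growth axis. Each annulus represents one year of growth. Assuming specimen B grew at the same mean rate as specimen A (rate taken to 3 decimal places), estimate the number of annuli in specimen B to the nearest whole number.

Specimen A: correcting the raw count gives 34 − 2 = 32 true annuli.
A: Extension rate ≈ 12.7 / 32 = 0.397 mm per year.
B spans 10.6 / 0.397 = 26.70 years ≈ 27 annuli.

27 annuli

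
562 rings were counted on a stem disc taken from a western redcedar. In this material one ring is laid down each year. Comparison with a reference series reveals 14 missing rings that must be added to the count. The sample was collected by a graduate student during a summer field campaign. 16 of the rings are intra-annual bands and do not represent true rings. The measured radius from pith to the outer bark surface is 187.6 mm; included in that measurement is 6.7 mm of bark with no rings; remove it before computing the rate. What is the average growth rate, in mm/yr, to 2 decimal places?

0.32 mm/yr

True ring count = 562 − 16 + 14 = 560.
Removing the 6.7 mm offcut leaves 187.6 − 6.7 = 180.9 mm.
Extension rate ≈ 180.9 / 560 = 0.32 mm/yr.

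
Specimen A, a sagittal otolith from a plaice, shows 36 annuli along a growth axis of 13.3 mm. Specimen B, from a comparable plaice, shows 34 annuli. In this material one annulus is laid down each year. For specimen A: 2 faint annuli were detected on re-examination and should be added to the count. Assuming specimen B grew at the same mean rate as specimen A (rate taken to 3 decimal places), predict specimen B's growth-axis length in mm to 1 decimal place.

11.9 mm

Specimen A: after corrections the count is 36 + 2 = 38 annuli.
A: 13.3 mm over 38 years gives 13.3 / 38 ≈ 0.350 mm/yr.
For B, 0.350 mm/year × 34 years = 11.9 mm.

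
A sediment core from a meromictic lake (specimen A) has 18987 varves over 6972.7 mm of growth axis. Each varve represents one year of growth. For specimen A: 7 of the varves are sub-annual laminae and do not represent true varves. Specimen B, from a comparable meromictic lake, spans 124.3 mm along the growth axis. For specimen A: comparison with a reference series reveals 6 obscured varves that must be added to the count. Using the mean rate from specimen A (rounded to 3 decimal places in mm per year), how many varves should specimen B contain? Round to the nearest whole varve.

Specimen A: correcting the raw count gives 18987 − 7 + 6 = 18986 true varves.
A: Mean rate = 6972.7 mm / 18986 years ≈ 0.367 mm/yr.
For B, 124.3 / 0.367 = 338.69 years ≈ 339 varves.

339 varves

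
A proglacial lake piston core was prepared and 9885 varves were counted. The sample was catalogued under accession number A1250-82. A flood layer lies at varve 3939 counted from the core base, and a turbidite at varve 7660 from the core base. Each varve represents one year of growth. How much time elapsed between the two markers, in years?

7660 − 3939 = 3721 varves lie between the two events.
At one varve per year, 3721 years elapsed between them.

3721 years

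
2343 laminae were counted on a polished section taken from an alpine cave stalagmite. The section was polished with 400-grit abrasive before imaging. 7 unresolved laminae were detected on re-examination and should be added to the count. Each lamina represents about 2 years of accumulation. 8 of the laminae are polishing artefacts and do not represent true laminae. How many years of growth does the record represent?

4684 years

Adjusted count: 2343 − 8 + 7 = 2342 laminae.
Multiplying by 2 years per lamina: 2342 × 2 = 4684 years.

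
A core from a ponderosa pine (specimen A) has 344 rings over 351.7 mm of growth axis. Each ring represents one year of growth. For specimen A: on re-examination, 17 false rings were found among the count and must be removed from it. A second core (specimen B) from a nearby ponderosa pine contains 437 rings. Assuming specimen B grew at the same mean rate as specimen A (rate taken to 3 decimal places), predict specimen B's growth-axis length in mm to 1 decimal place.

Specimen A: after corrections the count is 344 − 17 = 327 rings.
A: Mean rate = 351.7 mm / 327 years ≈ 1.076 mm per year.
Length of B = 1.076 × 437 = 470.2 mm.

470.2 mm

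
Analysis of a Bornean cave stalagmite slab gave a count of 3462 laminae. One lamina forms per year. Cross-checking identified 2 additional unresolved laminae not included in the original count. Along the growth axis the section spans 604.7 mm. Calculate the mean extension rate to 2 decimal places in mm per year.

0.17 mm per year

True lamina count = 3462 + 2 = 3464.
Extension rate ≈ 604.7 / 3464 = 0.17 mm per year.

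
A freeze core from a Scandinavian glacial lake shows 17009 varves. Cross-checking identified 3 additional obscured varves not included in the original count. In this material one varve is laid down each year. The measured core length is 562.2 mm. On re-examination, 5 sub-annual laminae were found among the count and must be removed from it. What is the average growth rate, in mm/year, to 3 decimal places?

0.033 mm/year

Correcting the raw count gives 17009 − 5 + 3 = 17007 true varves.
562.2 mm over 17007 years gives 562.2 / 17007 ≈ 0.033 mm/year.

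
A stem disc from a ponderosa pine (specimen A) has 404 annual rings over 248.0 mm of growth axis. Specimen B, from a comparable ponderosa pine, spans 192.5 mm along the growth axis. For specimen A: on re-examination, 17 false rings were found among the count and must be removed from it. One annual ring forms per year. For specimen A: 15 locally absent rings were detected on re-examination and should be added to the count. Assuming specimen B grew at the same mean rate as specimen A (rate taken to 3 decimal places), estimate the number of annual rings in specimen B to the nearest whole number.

312 annual rings

Specimen A: correcting the raw count gives 404 − 17 + 15 = 402 true annual rings.
A: Mean rate = 248.0 mm / 402 years ≈ 0.617 mm/yr.
B spans 192.5 / 0.617 = 311.99 years ≈ 312 annual rings.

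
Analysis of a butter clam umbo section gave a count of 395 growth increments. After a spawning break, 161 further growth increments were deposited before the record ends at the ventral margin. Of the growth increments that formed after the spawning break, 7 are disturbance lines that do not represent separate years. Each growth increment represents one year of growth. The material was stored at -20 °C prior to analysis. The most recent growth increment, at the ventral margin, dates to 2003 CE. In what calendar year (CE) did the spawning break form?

There are 161 growth increments younger than the spawning break.
161 − 7 false = 154 true growth increments after the spawning break.
Counting back 154 years from 2003 CE places the spawning break in 2003 − 154 = 1849 CE.

1849 CE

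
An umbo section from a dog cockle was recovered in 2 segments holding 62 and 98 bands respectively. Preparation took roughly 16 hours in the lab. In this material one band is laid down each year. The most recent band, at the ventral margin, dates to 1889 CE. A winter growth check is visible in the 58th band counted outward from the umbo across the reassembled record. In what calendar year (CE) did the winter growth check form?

1787 CE

Total bands = 62 + 98 = 160.
160 − 58 = 102 bands lie beyond the winter growth check toward the ventral margin.
The band at the ventral margin is 1889 CE, so the winter growth check dates to 1889 − 102 = 1787 CE.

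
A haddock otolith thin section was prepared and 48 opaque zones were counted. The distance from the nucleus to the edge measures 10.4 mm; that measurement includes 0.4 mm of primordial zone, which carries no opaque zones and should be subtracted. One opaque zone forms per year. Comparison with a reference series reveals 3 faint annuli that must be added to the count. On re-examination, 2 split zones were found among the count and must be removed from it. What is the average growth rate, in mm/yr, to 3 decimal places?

Adjusted count: 48 − 2 + 3 = 49 opaque zones.
The growth record spans 10.4 − 0.4 = 10.0 mm.
10.0 mm over 49 years gives 10.0 / 49 ≈ 0.204 mm/yr.

0.204 mm/yr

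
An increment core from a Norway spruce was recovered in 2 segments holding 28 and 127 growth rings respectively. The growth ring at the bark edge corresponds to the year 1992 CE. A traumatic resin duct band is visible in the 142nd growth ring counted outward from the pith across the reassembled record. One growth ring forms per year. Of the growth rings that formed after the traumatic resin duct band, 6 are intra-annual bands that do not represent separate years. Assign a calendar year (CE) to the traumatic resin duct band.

1985 CE

Total growth rings = 28 + 127 = 155.
Between growth ring 142 and the bark edge there are 155 − 142 = 13 growth rings.
13 − 6 false = 7 true growth rings after the traumatic resin duct band.
Counting back 7 years from 1992 CE places the traumatic resin duct band in 1992 − 7 = 1985 CE.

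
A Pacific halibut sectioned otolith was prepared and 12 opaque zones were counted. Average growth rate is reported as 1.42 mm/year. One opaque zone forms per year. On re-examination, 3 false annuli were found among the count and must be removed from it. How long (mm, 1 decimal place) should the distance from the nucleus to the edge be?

12.8 mm

After corrections the count is 12 − 3 = 9 opaque zones.
Length ≈ 1.42 × 9 = 12.8 mm.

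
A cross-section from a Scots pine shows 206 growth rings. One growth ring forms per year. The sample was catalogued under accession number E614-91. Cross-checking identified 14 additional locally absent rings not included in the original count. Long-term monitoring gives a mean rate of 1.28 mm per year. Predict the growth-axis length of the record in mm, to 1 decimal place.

True growth ring count = 206 + 14 = 220.
Length ≈ 1.28 × 220 = 281.6 mm.

281.6 mm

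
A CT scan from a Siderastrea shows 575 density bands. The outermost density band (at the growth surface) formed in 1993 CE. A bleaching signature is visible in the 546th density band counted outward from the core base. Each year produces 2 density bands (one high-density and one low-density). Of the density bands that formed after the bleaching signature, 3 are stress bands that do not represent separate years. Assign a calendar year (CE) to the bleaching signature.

1980 CE

575 − 546 = 29 density bands lie beyond the bleaching signature toward the growth surface.
Removing the 3 false density bands leaves 29 − 3 = 26 true density bands beyond the bleaching signature.
Dividing by 2 density bands per year: 26 / 2 = 13 years.
Counting back 13 years from 1993 CE places the bleaching signature in 1993 − 13 = 1980 CE.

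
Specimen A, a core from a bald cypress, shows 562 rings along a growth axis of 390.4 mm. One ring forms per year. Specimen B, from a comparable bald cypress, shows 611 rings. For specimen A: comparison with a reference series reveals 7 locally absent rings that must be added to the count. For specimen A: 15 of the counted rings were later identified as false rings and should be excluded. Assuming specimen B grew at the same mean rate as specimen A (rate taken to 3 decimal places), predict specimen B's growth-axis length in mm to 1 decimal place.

Specimen A: true ring count = 562 − 15 + 7 = 554.
A: Mean rate = 390.4 mm / 554 years ≈ 0.705 mm per year.
Length of B = 0.705 × 611 = 430.8 mm.

430.8 mm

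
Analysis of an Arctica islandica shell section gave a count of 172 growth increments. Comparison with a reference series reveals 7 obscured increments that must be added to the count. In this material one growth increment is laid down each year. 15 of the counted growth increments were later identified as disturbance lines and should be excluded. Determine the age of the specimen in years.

Adjusted count: 172 − 15 + 7 = 164 growth increments.
One growth increment per year makes the duration 164 years.

164 years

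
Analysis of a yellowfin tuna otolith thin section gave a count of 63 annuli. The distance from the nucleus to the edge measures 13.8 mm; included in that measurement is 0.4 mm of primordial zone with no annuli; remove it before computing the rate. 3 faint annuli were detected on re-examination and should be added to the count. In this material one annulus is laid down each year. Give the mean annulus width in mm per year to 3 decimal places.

After corrections the count is 63 + 3 = 66 annuli.
The growth record spans 13.8 − 0.4 = 13.4 mm.
13.4 mm over 66 years gives 13.4 / 66 ≈ 0.203 mm per year.

0.203 mm per year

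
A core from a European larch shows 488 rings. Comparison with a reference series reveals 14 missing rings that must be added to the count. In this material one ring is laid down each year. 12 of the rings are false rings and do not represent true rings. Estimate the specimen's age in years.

Correcting the raw count gives 488 − 12 + 14 = 490 true rings.
One ring per year makes the duration 490 years.

490 years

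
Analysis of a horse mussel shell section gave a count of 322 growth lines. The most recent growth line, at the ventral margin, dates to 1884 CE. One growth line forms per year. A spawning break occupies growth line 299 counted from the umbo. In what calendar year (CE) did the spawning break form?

1861 CE

322 − 299 = 23 growth lines lie beyond the spawning break toward the ventral margin.
1884 − 23 = 1861 CE.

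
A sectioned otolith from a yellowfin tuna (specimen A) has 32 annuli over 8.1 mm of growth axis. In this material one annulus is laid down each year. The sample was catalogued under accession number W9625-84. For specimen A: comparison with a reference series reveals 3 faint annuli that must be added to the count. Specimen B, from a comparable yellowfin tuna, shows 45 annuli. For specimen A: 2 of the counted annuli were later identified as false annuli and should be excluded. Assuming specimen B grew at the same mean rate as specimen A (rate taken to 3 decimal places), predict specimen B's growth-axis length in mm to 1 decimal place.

Specimen A: adjusted count: 32 − 2 + 3 = 33 annuli.
A: Extension rate ≈ 8.1 / 33 = 0.245 mm per year.
For B, 0.245 mm/year × 45 years = 11.0 mm.

11.0 mm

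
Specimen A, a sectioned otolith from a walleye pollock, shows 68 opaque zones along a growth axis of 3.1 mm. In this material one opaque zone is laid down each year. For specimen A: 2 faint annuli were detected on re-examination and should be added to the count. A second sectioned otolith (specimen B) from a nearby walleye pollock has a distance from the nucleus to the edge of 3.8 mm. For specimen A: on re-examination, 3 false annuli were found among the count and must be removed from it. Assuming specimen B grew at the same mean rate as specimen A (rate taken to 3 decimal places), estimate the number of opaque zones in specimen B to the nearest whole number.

Specimen A: after corrections the count is 68 − 3 + 2 = 67 opaque zones.
A: Extension rate ≈ 3.1 / 67 = 0.046 mm per year.
B spans 3.8 / 0.046 = 82.61 years ≈ 83 opaque zones.

83 opaque zones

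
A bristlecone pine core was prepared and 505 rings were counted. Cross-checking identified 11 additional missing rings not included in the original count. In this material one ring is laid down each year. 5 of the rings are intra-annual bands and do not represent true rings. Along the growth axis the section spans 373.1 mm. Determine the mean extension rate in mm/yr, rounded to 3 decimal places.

0.730 mm/yr

Correcting the raw count gives 505 − 5 + 11 = 511 true rings.
Mean rate = 373.1 mm / 511 years ≈ 0.730 mm/yr.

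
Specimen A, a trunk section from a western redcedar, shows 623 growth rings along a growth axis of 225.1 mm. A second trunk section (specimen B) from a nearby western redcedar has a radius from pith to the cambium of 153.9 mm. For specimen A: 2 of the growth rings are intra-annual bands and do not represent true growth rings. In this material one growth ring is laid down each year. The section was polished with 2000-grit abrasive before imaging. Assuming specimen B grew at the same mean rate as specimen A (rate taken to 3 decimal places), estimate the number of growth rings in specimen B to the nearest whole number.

Specimen A: correcting the raw count gives 623 − 2 = 621 true growth rings.
A: Mean rate = 225.1 mm / 621 years ≈ 0.362 mm/year.
Specimen B: 153.9 mm / 0.362 mm per year = 425.14 years ≈ 425 growth rings.

425 growth rings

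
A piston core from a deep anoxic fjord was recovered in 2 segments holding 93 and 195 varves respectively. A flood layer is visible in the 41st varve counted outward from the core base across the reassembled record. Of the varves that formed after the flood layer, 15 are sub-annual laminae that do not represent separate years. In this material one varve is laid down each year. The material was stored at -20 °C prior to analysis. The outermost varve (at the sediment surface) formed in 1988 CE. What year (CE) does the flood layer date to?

Total varves = 93 + 195 = 288.
288 − 41 = 247 varves lie beyond the flood layer toward the sediment surface.
247 − 15 false = 232 true varves after the flood layer.
The varve at the sediment surface is 1988 CE, so the flood layer dates to 1988 − 232 = 1756 CE.

1756 CE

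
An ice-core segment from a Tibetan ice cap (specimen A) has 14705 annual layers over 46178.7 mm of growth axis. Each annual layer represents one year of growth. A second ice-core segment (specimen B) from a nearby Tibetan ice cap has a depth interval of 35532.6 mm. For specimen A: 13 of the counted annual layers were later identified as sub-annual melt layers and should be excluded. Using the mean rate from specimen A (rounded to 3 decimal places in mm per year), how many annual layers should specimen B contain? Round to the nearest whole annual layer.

Specimen A: correcting the raw count gives 14705 − 13 = 14692 true annual layers.
A: Extension rate ≈ 46178.7 / 14692 = 3.143 mm per year.
Specimen B: 35532.6 mm / 3.143 mm per year = 11305.31 years ≈ 11305 annual layers.

11305 annual layers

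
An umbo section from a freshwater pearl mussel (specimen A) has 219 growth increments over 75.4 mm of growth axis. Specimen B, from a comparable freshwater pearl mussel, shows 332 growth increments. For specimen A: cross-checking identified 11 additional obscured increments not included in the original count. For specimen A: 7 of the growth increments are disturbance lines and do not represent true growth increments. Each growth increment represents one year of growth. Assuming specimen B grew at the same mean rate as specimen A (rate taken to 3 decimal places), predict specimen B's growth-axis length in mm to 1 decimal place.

112.2 mm

Specimen A: true growth increment count = 219 − 7 + 11 = 223.
A: Extension rate ≈ 75.4 / 223 = 0.338 mm per year.
Length of B = 0.338 × 332 = 112.2 mm.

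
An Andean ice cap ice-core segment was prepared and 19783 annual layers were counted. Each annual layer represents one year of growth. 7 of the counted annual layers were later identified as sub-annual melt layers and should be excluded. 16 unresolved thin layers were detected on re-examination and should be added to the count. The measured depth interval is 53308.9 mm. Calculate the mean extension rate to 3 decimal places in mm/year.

True annual layer count = 19783 − 7 + 16 = 19792.
Extension rate ≈ 53308.9 / 19792 = 2.693 mm/year.

2.693 mm/year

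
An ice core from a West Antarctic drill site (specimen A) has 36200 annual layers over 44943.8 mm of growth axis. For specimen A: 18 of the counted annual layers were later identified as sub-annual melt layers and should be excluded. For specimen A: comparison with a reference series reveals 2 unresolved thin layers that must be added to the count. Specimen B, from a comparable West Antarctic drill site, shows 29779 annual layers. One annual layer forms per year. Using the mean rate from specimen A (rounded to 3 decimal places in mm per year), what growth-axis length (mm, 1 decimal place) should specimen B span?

Specimen A: true annual layer count = 36200 − 18 + 2 = 36184.
A: Extension rate ≈ 44943.8 / 36184 = 1.242 mm/year.
For B, 1.242 mm/year × 29779 years = 36985.5 mm.

36985.5 mm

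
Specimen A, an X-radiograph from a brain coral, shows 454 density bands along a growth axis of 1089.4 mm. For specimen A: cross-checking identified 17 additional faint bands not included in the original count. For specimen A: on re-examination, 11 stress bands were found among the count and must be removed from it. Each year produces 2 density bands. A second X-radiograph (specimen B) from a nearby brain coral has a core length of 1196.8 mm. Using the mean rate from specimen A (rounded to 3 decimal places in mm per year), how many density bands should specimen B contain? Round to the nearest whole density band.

505 density bands

Specimen A: correcting the raw count gives 454 − 11 + 17 = 460 true density bands.
Specimen A: dividing by 2 density bands per year: 460 / 2 = 230 years.
A: Mean rate = 1089.4 mm / 230 years ≈ 4.737 mm per year.
B spans 1196.8 / 4.737 = 252.65 years; at 2 density bands per year that is 252.65 × 2 ≈ 505 density bands.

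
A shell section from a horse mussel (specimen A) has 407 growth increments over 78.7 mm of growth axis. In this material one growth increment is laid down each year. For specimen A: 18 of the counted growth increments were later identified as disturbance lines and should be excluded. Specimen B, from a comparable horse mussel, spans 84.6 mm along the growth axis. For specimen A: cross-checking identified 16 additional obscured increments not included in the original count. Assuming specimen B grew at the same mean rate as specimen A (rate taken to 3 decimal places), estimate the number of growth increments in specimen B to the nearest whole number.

Specimen A: after corrections the count is 407 − 18 + 16 = 405 growth increments.
A: Extension rate ≈ 78.7 / 405 = 0.194 mm per year.
For B, 84.6 / 0.194 = 436.08 years ≈ 436 growth increments.

436 growth increments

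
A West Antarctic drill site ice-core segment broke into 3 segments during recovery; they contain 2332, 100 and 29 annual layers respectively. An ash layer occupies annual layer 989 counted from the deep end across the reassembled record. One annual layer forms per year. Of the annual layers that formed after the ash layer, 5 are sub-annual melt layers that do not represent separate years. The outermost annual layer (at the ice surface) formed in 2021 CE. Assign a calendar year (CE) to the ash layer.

554 CE

Total annual layers = 2332 + 100 + 29 = 2461.
The ash layer sits at annual layer 989 from the deep end, so 2461 − 989 = 1472 annual layers formed after it.
1472 − 5 false = 1467 true annual layers after the ash layer.
Counting back 1467 years from 2021 CE places the ash layer in 2021 − 1467 = 554 CE.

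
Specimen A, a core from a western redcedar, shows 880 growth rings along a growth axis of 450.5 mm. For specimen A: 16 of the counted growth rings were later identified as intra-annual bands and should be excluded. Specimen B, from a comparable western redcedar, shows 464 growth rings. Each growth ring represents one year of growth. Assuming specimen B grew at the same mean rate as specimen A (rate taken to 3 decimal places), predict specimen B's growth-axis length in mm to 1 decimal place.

Specimen A: correcting the raw count gives 880 − 16 = 864 true growth rings.
A: 450.5 mm over 864 years gives 450.5 / 864 ≈ 0.521 mm/year.
For B, 0.521 mm/year × 464 years = 241.7 mm.

241.7 mm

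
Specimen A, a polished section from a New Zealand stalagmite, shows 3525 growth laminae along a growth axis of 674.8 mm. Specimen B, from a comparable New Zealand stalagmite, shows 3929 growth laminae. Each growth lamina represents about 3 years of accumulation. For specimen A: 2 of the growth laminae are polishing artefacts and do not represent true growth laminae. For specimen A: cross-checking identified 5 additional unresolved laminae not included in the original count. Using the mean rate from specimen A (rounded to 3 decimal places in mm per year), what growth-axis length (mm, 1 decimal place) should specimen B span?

Specimen A: correcting the raw count gives 3525 − 2 + 5 = 3528 true growth laminae.
Specimen A: at 3 years per growth lamina, 3528 × 3 = 10584 years.
A: Extension rate ≈ 674.8 / 10584 = 0.064 mm/year.
Specimen B: at 3 years per growth lamina, 3929 × 3 = 11787 years. Length of B = 0.064 × 11787 = 754.4 mm.

754.4 mm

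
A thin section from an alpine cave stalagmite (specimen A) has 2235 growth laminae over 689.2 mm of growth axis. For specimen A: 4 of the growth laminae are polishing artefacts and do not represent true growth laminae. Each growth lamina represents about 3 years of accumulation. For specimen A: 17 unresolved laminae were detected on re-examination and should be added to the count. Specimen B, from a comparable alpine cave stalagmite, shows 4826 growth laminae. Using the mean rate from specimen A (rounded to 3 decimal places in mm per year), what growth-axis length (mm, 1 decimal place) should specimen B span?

Specimen A: true growth lamina count = 2235 − 4 + 17 = 2248.
Specimen A: 2248 growth laminae at 3 years each span 2248 × 3 = 6744 years.
A: Extension rate ≈ 689.2 / 6744 = 0.102 mm/year.
Specimen B: at 3 years per growth lamina, 4826 × 3 = 14478 years. Length of B = 0.102 × 14478 = 1476.8 mm.

1476.8 mm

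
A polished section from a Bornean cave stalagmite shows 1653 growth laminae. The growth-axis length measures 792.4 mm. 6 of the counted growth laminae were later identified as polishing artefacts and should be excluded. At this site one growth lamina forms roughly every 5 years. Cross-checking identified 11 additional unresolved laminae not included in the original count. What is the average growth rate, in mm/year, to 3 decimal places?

0.096 mm/year

True growth lamina count = 1653 − 6 + 11 = 1658.
Multiplying by 5 years per growth lamina: 1658 × 5 = 8290 years.
Extension rate ≈ 792.4 / 8290 = 0.096 mm/year.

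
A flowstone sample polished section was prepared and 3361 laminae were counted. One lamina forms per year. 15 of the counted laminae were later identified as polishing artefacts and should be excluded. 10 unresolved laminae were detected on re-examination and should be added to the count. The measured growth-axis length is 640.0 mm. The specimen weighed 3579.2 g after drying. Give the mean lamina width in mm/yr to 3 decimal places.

0.191 mm/yr

After corrections the count is 3361 − 15 + 10 = 3356 laminae.
640.0 mm over 3356 years gives 640.0 / 3356 ≈ 0.191 mm/yr.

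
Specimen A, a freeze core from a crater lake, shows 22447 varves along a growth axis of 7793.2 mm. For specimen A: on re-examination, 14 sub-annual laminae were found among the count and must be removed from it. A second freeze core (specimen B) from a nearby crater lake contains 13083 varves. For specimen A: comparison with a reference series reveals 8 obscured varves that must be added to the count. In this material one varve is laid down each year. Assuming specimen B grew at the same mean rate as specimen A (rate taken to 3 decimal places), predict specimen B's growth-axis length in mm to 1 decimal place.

Specimen A: correcting the raw count gives 22447 − 14 + 8 = 22441 true varves.
A: 7793.2 mm over 22441 years gives 7793.2 / 22441 ≈ 0.347 mm/yr.
Length of B = 0.347 × 13083 = 4539.8 mm.

4539.8 mm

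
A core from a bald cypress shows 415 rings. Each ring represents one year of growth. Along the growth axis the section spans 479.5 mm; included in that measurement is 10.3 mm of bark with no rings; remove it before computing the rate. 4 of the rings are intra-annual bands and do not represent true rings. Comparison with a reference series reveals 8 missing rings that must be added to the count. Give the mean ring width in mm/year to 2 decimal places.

Correcting the raw count gives 415 − 4 + 8 = 419 true rings.
The growth record spans 479.5 − 10.3 = 469.2 mm.
Mean rate = 469.2 mm / 419 years ≈ 1.12 mm/year.

1.12 mm/year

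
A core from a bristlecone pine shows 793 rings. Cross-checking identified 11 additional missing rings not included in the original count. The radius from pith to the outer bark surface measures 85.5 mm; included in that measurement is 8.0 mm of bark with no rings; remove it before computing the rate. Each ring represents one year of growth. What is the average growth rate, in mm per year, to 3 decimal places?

0.096 mm per year

Correcting the raw count gives 793 + 11 = 804 true rings.
The growth record spans 85.5 − 8.0 = 77.5 mm.
Extension rate ≈ 77.5 / 804 = 0.096 mm per year.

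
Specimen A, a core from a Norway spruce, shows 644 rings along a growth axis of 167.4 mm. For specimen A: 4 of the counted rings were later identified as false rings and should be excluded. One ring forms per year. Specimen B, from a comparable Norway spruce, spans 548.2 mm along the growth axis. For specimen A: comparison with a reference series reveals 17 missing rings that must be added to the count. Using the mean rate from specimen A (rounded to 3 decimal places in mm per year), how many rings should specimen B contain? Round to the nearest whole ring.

2150 rings

Specimen A: adjusted count: 644 − 4 + 17 = 657 rings.
A: 167.4 mm over 657 years gives 167.4 / 657 ≈ 0.255 mm/yr.
For B, 548.2 / 0.255 = 2149.80 years ≈ 2150 rings.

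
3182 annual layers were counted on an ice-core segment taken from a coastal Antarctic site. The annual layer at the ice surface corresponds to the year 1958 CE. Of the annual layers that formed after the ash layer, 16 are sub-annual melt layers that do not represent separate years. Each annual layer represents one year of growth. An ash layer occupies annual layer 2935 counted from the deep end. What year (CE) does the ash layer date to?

Between annual layer 2935 and the ice surface there are 3182 − 2935 = 247 annual layers.
247 − 16 false = 231 true annual layers after the ash layer.
Counting back 231 years from 1958 CE places the ash layer in 1958 − 231 = 1727 CE.

1727 CE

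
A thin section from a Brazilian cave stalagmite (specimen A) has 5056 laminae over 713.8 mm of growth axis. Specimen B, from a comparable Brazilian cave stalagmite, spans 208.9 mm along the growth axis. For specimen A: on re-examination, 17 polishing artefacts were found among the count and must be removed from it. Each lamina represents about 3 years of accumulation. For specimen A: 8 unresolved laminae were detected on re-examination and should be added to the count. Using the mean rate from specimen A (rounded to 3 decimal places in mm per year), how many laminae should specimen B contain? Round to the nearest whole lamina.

1482 laminae

Specimen A: true lamina count = 5056 − 17 + 8 = 5047.
Specimen A: multiplying by 3 years per lamina: 5047 × 3 = 15141 years.
A: 713.8 mm over 15141 years gives 713.8 / 15141 ≈ 0.047 mm/yr.
For B, 208.9 / 0.047 = 4444.68 years; at 3 years per lamina that is 4444.68 / 3 ≈ 1482 laminae.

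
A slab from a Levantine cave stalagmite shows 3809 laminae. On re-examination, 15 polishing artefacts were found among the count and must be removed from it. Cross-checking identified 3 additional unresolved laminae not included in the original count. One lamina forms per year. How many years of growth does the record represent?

3797 years

After corrections the count is 3809 − 15 + 3 = 3797 laminae.
At one lamina per year, that is 3797 years.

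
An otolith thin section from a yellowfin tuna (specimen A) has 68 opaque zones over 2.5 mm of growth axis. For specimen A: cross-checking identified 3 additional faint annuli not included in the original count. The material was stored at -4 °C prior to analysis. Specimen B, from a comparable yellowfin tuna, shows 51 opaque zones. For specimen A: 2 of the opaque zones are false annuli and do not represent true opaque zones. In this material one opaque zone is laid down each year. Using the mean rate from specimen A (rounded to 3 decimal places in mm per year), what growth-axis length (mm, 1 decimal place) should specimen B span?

1.8 mm

Specimen A: correcting the raw count gives 68 − 2 + 3 = 69 true opaque zones.
A: 2.5 mm over 69 years gives 2.5 / 69 ≈ 0.036 mm per year.
B's length ≈ 0.036 × 51 = 1.8 mm.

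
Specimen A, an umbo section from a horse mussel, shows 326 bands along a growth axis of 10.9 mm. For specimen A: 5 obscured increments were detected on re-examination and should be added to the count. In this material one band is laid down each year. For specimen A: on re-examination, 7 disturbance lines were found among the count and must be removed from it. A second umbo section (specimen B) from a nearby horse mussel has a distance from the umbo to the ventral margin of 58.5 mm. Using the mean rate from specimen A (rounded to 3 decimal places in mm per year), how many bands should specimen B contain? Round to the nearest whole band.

Specimen A: correcting the raw count gives 326 − 7 + 5 = 324 true bands.
A: Extension rate ≈ 10.9 / 324 = 0.034 mm/yr.
Specimen B: 58.5 mm / 0.034 mm per year = 1720.59 years ≈ 1721 bands.

1721 bands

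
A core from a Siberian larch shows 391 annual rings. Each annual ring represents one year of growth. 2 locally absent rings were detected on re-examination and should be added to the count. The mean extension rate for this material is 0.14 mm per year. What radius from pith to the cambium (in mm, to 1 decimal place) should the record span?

55.0 mm

True annual ring count = 391 + 2 = 393.
393 years at 0.14 mm/year gives 0.14 × 393 = 55.0 mm.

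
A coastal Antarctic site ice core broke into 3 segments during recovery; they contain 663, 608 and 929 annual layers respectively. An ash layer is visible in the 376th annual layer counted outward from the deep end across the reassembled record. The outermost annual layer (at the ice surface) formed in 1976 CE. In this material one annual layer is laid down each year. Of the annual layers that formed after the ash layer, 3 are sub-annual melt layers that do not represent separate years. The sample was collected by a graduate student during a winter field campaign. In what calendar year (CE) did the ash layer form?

Total annual layers = 663 + 608 + 929 = 2200.
Between annual layer 376 and the ice surface there are 2200 − 376 = 1824 annual layers.
1824 − 3 false = 1821 true annual layers after the ash layer.
The annual layer at the ice surface is 1976 CE, so the ash layer dates to 1976 − 1821 = 155 CE.

155 CE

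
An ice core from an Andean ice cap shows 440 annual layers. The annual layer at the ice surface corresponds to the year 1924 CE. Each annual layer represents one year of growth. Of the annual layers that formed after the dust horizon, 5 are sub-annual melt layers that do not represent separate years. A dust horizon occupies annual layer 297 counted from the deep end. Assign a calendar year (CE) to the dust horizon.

1786 CE

440 − 297 = 143 annual layers lie beyond the dust horizon toward the ice surface.
143 − 5 false = 138 true annual layers after the dust horizon.
Counting back 138 years from 1924 CE places the dust horizon in 1924 − 138 = 1786 CE.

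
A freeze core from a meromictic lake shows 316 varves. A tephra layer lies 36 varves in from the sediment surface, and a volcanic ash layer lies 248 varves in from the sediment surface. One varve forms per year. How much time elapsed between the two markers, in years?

The two markers are separated by 248 − 36 = 212 varves.
That is 212 years at one varve per year.

212 years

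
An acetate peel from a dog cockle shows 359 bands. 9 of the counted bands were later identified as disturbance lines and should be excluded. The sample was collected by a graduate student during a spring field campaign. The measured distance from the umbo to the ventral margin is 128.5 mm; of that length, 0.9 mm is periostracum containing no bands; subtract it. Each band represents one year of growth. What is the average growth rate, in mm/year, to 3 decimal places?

0.365 mm/year

True band count = 359 − 9 = 350.
Net length = 128.5 − 0.9 = 127.6 mm.
Mean rate = 127.6 mm / 350 years ≈ 0.365 mm/year.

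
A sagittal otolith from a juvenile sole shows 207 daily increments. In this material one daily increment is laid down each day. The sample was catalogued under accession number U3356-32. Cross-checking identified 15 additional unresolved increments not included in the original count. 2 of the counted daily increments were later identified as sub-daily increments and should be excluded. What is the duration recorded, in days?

220 days

Correcting the raw count gives 207 − 2 + 15 = 220 true daily increments.
One daily increment per day makes the duration 220 days.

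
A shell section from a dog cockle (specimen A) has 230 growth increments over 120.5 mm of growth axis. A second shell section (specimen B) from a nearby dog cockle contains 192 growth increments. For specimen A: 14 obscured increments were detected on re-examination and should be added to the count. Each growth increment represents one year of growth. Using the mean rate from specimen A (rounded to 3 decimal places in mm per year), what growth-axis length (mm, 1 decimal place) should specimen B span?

Specimen A: correcting the raw count gives 230 + 14 = 244 true growth increments.
A: 120.5 mm over 244 years gives 120.5 / 244 ≈ 0.494 mm per year.
B's length ≈ 0.494 × 192 = 94.8 mm.

94.8 mm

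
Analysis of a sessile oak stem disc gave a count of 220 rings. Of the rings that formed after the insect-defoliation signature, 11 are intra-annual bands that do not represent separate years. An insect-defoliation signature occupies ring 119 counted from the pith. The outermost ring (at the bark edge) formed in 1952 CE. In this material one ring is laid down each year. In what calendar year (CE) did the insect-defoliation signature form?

1862 CE

Between ring 119 and the bark edge there are 220 − 119 = 101 rings.
101 − 11 false = 90 true rings after the insect-defoliation signature.
The ring at the bark edge is 1952 CE, so the insect-defoliation signature dates to 1952 − 90 = 1862 CE.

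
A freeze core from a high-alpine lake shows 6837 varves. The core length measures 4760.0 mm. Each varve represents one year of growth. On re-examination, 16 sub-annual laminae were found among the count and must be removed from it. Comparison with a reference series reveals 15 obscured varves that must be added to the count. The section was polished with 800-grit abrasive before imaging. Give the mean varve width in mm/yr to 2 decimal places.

True varve count = 6837 − 16 + 15 = 6836.
4760.0 mm over 6836 years gives 4760.0 / 6836 ≈ 0.70 mm/yr.

0.70 mm/yr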